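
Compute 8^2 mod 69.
Use repeated squaring. Binary(2) = 10. Walk through the bits of the exponent 2 left-to-right: at each bit after the leading one, square the running value, then multiply by 8 if the bit is 1 (always reducing mod 69):
  bit 1 = 1 (leading): start with 8.
  bit 2 = 0: square 8^2 = 64 (mod 69).
Final value: 8^2 ≡ 64 (mod 69).

Final answer: 64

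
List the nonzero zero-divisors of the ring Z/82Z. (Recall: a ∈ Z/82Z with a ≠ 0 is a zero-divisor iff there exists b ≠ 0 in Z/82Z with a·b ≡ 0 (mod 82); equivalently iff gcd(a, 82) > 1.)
nonzero zero-divisors of Z/82Z = {2, 4, 6, 8, 10, 12, 14, 16, 18, 20, 22, 24, 26, 28, 30, 32, 34, 36, 38, 40, 41, 42, 44, 46, 48, 50, 52, 54, 56, 58, 60, 62, 64, 66, 68, 70, 72, 74, 76, 78, 80}

An element a ∈ Z/82Z (with a ≠ 0) is a zero-divisor iff gcd(a, 82) > 1 (because a is a unit precisely when gcd(a, n) = 1, and in Z/nZ every nonzero, non-unit element is a zero-divisor). Scan a = 1, ..., 81 and keep those with gcd(a, 82) > 1:
  gcd(2, 82) = 2, gcd(4, 82) = 2, gcd(6, 82) = 2, gcd(8, 82) = 2, gcd(10, 82) = 2, gcd(12, 82) = 2, gcd(14, 82) = 2, gcd(16, 82) = 2, gcd(18, 82) = 2, gcd(20, 82) = 2, gcd(22, 82) = 2, gcd(24, 82) = 2, gcd(26, 82) = 2, gcd(28, 82) = 2, gcd(30, 82) = 2, gcd(32, 82) = 2, gcd(34, 82) = 2, gcd(36, 82) = 2, gcd(38, 82) = 2, gcd(40, 82) = 2, gcd(41, 82) = 41, gcd(42, 82) = 2, gcd(44, 82) = 2, gcd(46, 82) = 2, gcd(48, 82) = 2, gcd(50, 82) = 2, gcd(52, 82) = 2, gcd(54, 82) = 2, gcd(56, 82) = 2, gcd(58, 82) = 2, gcd(60, 82) = 2, gcd(62, 82) = 2, gcd(64, 82) = 2, gcd(66, 82) = 2, gcd(68, 82) = 2, gcd(70, 82) = 2, gcd(72, 82) = 2, gcd(74, 82) = 2, gcd(76, 82) = 2, gcd(78, 82) = 2, gcd(80, 82) = 2.
All other a ∈ {1, ..., 81} have gcd(a, 82) = 1 and are units. So the nonzero zero-divisors are exactly the 41 values of a appearing in this scan.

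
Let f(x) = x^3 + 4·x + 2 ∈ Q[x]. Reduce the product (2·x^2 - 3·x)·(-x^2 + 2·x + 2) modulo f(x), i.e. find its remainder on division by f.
a · b ≡ 6·x^2 - 30·x - 14 (mod f(x))

First multiply in Q[x] without reducing: a · b = -2·x^4 + 7·x^3 - 2·x^2 - 6·x. Now divide by f(x) = x^3 + 4·x + 2, eliminating the leading term at each step:
  leading term -2·x^4: subtract (-2·x)·f(x) = -2·x^4 - 8·x^2 - 4·x, leaving 7·x^3 + 6·x^2 - 2·x
  leading term 7·x^3: subtract (7)·f(x) = 7·x^3 + 28·x + 14, leaving 6·x^2 - 30·x - 14
The degree is now < 3, so this is the remainder. Hence a · b ≡ 6·x^2 - 30·x - 14 in Q[x]/(f).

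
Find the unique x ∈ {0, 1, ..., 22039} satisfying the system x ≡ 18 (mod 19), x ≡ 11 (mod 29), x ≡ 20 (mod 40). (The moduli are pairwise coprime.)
x ≡ 7580 (mod 22040); the representative in [0, 22040) is 7580

The moduli 19, 29, 40 are pairwise coprime, so by the CRT there is a unique solution mod 19·29·40 = 22040.
Solve by successive substitution. Start with x ≡ 18 (mod 19).
  Combine with x ≡ 11 (mod 29): write x = 18 + 19·t and require 18 + 19·t ≡ 11 (mod 29), i.e. 19·t ≡ 11 − 18 ≡ 22 (mod 29). Since 19^(−1) ≡ 26 (mod 29), t ≡ 26·22 ≡ 21 (mod 29). So x ≡ 18 + 19·21 = 417 (mod 551).
  Combine with x ≡ 20 (mod 40): write x = 417 + 551·t and require 417 + 551·t ≡ 20 (mod 40), i.e. 551·t ≡ 20 − 417 ≡ 3 (mod 40). Since 551^(−1) ≡ 31 (mod 40) (551 ≡ 31 (mod 40)), t ≡ 31·3 ≡ 13 (mod 40). So x ≡ 417 + 551·13 = 7580 (mod 22040).
Unique solution in [0, 22040): x = 7580.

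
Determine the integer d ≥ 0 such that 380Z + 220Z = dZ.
In the PID Z, (a, b) is generated by gcd(a, b). Compute gcd(380, 220) with the extended Euclidean algorithm, tracking rows (r, s, t) with s·380 + t·220 = r:
  row A: (380, 1, 0)   [1·380 + 0·220 = 380]
  row B: (220, 0, 1)   [0·380 + 1·220 = 220]
  380 = 1·220 + 160   → row C = row A − 1·row B = (160, 1, −1)   [check: 1·380 − 1·220 = 160]
  220 = 1·160 + 60   → row D = row B − 1·row C = (60, −1, 2)   [check: −1·380 + 2·220 = 60]
  160 = 2·60 + 40   → row E = row C − 2·row D = (40, 3, −5)   [check: 3·380 − 5·220 = 40]
  60 = 1·40 + 20   → row F = row D − 1·row E = (20, −4, 7)   [check: −4·380 + 7·220 = 20]
  40 = 2·20 + 0   → remainder 0, stop. gcd = 20 (last nonzero row F).
So gcd(380, 220) = 20, with Bézout identity −4·380 + 7·220 = 20. Containment (⊇): the Bézout identity exhibits 20 as an element of (380, 220), giving (20) ⊆ (380, 220). Containment (⊆): since 20 | 380 and 20 | 220 (380 = 20·19, 220 = 20·11), every Z-linear combination of 380 and 220 is divisible by 20, so (380, 220) ⊆ (20). Therefore (380, 220) = (20), d = 20.

Final answer: (380, 220) = (20); d = 20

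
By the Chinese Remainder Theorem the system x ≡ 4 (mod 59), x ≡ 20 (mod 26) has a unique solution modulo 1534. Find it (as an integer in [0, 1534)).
The moduli 59, 26 are pairwise coprime, so by the CRT there is a unique solution mod 59·26 = 1534.
Solve by successive substitution. Start with x ≡ 4 (mod 59).
  Combine with x ≡ 20 (mod 26): write x = 4 + 59·t and require 4 + 59·t ≡ 20 (mod 26), i.e. 59·t ≡ 20 − 4 ≡ 16 (mod 26). Since 59^(−1) ≡ 15 (mod 26) (59 ≡ 7 (mod 26)), t ≡ 15·16 ≡ 6 (mod 26). So x ≡ 4 + 59·6 = 358 (mod 1534).
Unique solution in [0, 1534): x = 358.

Final answer: x ≡ 358 (mod 1534); the representative in [0, 1534) is 358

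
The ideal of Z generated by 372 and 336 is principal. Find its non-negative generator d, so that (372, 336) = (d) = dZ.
In the PID Z, (a, b) is generated by gcd(a, b). Compute gcd(372, 336) with the extended Euclidean algorithm, tracking rows (r, s, t) with s·372 + t·336 = r:
  row A: (372, 1, 0)   [1·372 + 0·336 = 372]
  row B: (336, 0, 1)   [0·372 + 1·336 = 336]
  372 = 1·336 + 36   → row C = row A − 1·row B = (36, 1, −1)   [check: 1·372 − 1·336 = 36]
  336 = 9·36 + 12   → row D = row B − 9·row C = (12, −9, 10)   [check: −9·372 + 10·336 = 12]
  36 = 3·12 + 0   → remainder 0, stop. gcd = 12 (last nonzero row D).
So gcd(372, 336) = 12, with Bézout identity −9·372 + 10·336 = 12. Containment (⊇): the Bézout identity exhibits 12 as an element of (372, 336), giving (12) ⊆ (372, 336). Containment (⊆): since 12 | 372 and 12 | 336 (372 = 12·31, 336 = 12·28), every Z-linear combination of 372 and 336 is divisible by 12, so (372, 336) ⊆ (12). Therefore (372, 336) = (12), d = 12.

Final answer: (372, 336) = (12); d = 12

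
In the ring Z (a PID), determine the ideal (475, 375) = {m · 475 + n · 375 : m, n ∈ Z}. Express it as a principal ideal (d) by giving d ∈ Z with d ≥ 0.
(475, 375) = (25); d = 25

In the PID Z, (a, b) is generated by gcd(a, b). Compute gcd(475, 375) with the extended Euclidean algorithm, tracking rows (r, s, t) with s·475 + t·375 = r:
  row A: (475, 1, 0)   [1·475 + 0·375 = 475]
  row B: (375, 0, 1)   [0·475 + 1·375 = 375]
  475 = 1·375 + 100   → row C = row A − 1·row B = (100, 1, −1)   [check: 1·475 − 1·375 = 100]
  375 = 3·100 + 75   → row D = row B − 3·row C = (75, −3, 4)   [check: −3·475 + 4·375 = 75]
  100 = 1·75 + 25   → row E = row C − 1·row D = (25, 4, −5)   [check: 4·475 − 5·375 = 25]
  75 = 3·25 + 0   → remainder 0, stop. gcd = 25 (last nonzero row E).
So gcd(475, 375) = 25, with Bézout identity 4·475 − 5·375 = 25. Containment (⊇): the Bézout identity exhibits 25 as an element of (475, 375), giving (25) ⊆ (475, 375). Containment (⊆): since 25 | 475 and 25 | 375 (475 = 25·19, 375 = 25·15), every Z-linear combination of 475 and 375 is divisible by 25, so (475, 375) ⊆ (25). Therefore (475, 375) = (25), d = 25.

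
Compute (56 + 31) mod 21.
Reduce the summands first: 56 ≡ 14, 31 ≡ 10 (mod 21), so 56 + 31 ≡ 14 + 10 (mod 21). 14 + 10 = 24; 24 = 1·21 + 3, so (56 + 31) mod 21 = 3.

Final answer: 3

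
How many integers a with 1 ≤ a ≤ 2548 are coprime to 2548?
The number of a ∈ {1, ..., 2548} with gcd(a, 2548) = 1 is by definition Euler's totient φ(2548). φ is multiplicative, with φ(p^e) = p^e − p^(e−1). Factorise 2548 = 2^2 · 7^2 · 13. Then
  φ(2548) = (2^2 − 2^1) · (7^2 − 7^1) · (13 − 1) = 2 · 42 · 12 = 1008.
So there are 1008 such integers.

Final answer: 1008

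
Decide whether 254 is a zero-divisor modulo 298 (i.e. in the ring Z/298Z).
gcd(254, 298) = 2 > 1, so 254 is not a unit in Z/298Z. In Z/nZ every nonzero non-unit is a zero-divisor: explicitly, take b = 298/gcd = 149 ≠ 0 (mod 298); then 254·149 = 37846 = 127·298, i.e. 254·149 ≡ 0 (mod 298). So 254 is a zero-divisor.

Final answer: YES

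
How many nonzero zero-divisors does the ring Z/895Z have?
In Z/895Z each nonzero element is either a unit (gcd with 895 is 1) or a zero-divisor (gcd > 1). The number of units is φ(895): factorise 895 = 5 · 179, so φ(895) = (5 − 1) · (179 − 1) = 4 · 178 = 712. The nonzero elements number 895 − 1 = 894. Hence the nonzero zero-divisors number 894 − 712 = 182.

Final answer: Z/895Z has 182 nonzero zero-divisors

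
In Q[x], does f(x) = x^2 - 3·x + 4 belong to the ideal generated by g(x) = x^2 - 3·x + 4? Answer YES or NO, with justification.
YES

In Q[x] the ideal (g) consists of all multiples of g, so f ∈ (g) iff g | f, i.e. iff the remainder of f on division by g is 0. Divide f by g (g is monic, so eliminate the leading term of the running remainder at each step):
  leading term x^2: subtract (1)·g(x) = x^2 - 3·x + 4, leaving 0
The remainder is 0, so f(x) = g(x) · h(x) with h(x) = 1. Hence g | f, i.e. f ∈ (g).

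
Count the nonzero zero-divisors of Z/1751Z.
In Z/1751Z each nonzero element is either a unit (gcd with 1751 is 1) or a zero-divisor (gcd > 1). The number of units is φ(1751): factorise 1751 = 17 · 103, so φ(1751) = (17 − 1) · (103 − 1) = 16 · 102 = 1632. The nonzero elements number 1751 − 1 = 1750. Hence the nonzero zero-divisors number 1750 − 1632 = 118.

Final answer: Z/1751Z has 118 nonzero zero-divisors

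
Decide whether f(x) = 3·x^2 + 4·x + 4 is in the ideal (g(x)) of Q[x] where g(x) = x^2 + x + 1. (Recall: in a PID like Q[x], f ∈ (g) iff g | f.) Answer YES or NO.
In Q[x] the ideal (g) consists of all multiples of g, so f ∈ (g) iff g | f, i.e. iff the remainder of f on division by g is 0. Divide f by g (g is monic, so eliminate the leading term of the running remainder at each step):
  leading term 3·x^2: subtract (3)·g(x) = 3·x^2 + 3·x + 3, leaving x + 1
The remainder r(x) = x + 1 ≠ 0 (and deg r < deg g), so g ∤ f, i.e. f ∉ (g).

Final answer: NO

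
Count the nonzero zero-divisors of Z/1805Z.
Z/1805Z has 436 nonzero zero-divisors

In Z/1805Z each nonzero element is either a unit (gcd with 1805 is 1) or a zero-divisor (gcd > 1). The number of units is φ(1805): factorise 1805 = 5 · 19^2, so φ(1805) = (5 − 1) · (19^2 − 19^1) = 4 · 342 = 1368. The nonzero elements number 1805 − 1 = 1804. Hence the nonzero zero-divisors number 1804 − 1368 = 436.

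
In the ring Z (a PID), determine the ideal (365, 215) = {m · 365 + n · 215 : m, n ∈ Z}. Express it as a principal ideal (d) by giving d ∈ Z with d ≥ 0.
In the PID Z, (a, b) is generated by gcd(a, b). Compute gcd(365, 215) with the extended Euclidean algorithm, tracking rows (r, s, t) with s·365 + t·215 = r:
  row A: (365, 1, 0)   [1·365 + 0·215 = 365]
  row B: (215, 0, 1)   [0·365 + 1·215 = 215]
  365 = 1·215 + 150   → row C = row A − 1·row B = (150, 1, −1)   [check: 1·365 − 1·215 = 150]
  215 = 1·150 + 65   → row D = row B − 1·row C = (65, −1, 2)   [check: −1·365 + 2·215 = 65]
  150 = 2·65 + 20   → row E = row C − 2·row D = (20, 3, −5)   [check: 3·365 − 5·215 = 20]
  65 = 3·20 + 5   → row F = row D − 3·row E = (5, −10, 17)   [check: −10·365 + 17·215 = 5]
  20 = 4·5 + 0   → remainder 0, stop. gcd = 5 (last nonzero row F).
So gcd(365, 215) = 5, with Bézout identity −10·365 + 17·215 = 5. Containment (⊇): the Bézout identity exhibits 5 as an element of (365, 215), giving (5) ⊆ (365, 215). Containment (⊆): since 5 | 365 and 5 | 215 (365 = 5·73, 215 = 5·43), every Z-linear combination of 365 and 215 is divisible by 5, so (365, 215) ⊆ (5). Therefore (365, 215) = (5), d = 5.

Final answer: (365, 215) = (5); d = 5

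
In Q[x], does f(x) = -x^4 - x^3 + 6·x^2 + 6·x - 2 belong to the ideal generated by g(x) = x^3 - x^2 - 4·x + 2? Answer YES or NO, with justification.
NO

In Q[x] the ideal (g) consists of all multiples of g, so f ∈ (g) iff g | f, i.e. iff the remainder of f on division by g is 0. Divide f by g (g is monic, so eliminate the leading term of the running remainder at each step):
  leading term -x^4: subtract (-x)·g(x) = -x^4 + x^3 + 4·x^2 - 2·x, leaving -2·x^3 + 2·x^2 + 8·x - 2
  leading term -2·x^3: subtract (-2)·g(x) = -2·x^3 + 2·x^2 + 8·x - 4, leaving 2
The remainder r(x) = 2 ≠ 0 (and deg r < deg g), so g ∤ f, i.e. f ∉ (g).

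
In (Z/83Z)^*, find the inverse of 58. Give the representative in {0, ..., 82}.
58^(−1) ≡ 73 (mod 83)

Apply the extended Euclidean algorithm to (83, 58), tracking rows (r, s, t) with s·83 + t·58 = r. Each division r_prev = q·r_cur + r_new produces the new row as (previous row) − q·(current row):
  row A: (83, 1, 0)   [1·83 + 0·58 = 83]
  row B: (58, 0, 1)   [0·83 + 1·58 = 58]
  83 = 1·58 + 25   → row C = row A − 1·row B = (25, 1, −1)   [check: 1·83 − 1·58 = 25]
  58 = 2·25 + 8   → row D = row B − 2·row C = (8, −2, 3)   [check: −2·83 + 3·58 = 8]
  25 = 3·8 + 1   → row E = row C − 3·row D = (1, 7, −10)   [check: 7·83 − 10·58 = 1]
  8 = 8·1 + 0   → remainder 0, stop. gcd = 1 (last nonzero row E).
The gcd is 1, so 58 is invertible mod 83. The last nonzero row gives 7·83 − 10·58 = 1, so t = −10. So 58^(−1) ≡ −10 ≡ 73 (mod 83). Verify: 58 · 73 = 4234 ≡ 1 (mod 83). ✓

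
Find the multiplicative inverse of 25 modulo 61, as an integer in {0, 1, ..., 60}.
Apply the extended Euclidean algorithm to (61, 25), tracking rows (r, s, t) with s·61 + t·25 = r. Each division r_prev = q·r_cur + r_new produces the new row as (previous row) − q·(current row):
  row A: (61, 1, 0)   [1·61 + 0·25 = 61]
  row B: (25, 0, 1)   [0·61 + 1·25 = 25]
  61 = 2·25 + 11   → row C = row A − 2·row B = (11, 1, −2)   [check: 1·61 − 2·25 = 11]
  25 = 2·11 + 3   → row D = row B − 2·row C = (3, −2, 5)   [check: −2·61 + 5·25 = 3]
  11 = 3·3 + 2   → row E = row C − 3·row D = (2, 7, −17)   [check: 7·61 − 17·25 = 2]
  3 = 1·2 + 1   → row F = row D − 1·row E = (1, −9, 22)   [check: −9·61 + 22·25 = 1]
  2 = 2·1 + 0   → remainder 0, stop. gcd = 1 (last nonzero row F).
The gcd is 1, so 25 is invertible mod 61. The last nonzero row gives −9·61 + 22·25 = 1, so t = 22. So 25^(−1) ≡ 22 (mod 61). Verify: 25 · 22 = 550 ≡ 1 (mod 61). ✓

Final answer: 25^(−1) ≡ 22 (mod 61)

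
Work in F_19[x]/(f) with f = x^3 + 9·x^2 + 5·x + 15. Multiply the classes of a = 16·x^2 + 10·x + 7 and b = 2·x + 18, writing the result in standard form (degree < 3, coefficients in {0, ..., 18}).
a · b ≡ x^2 + 15·x + 7 (mod f(x))

Multiply as integer polynomials: a · b = 32·x^3 + 308·x^2 + 194·x + 126. Reducing coefficients mod 19: a · b ≡ 13·x^3 + 4·x^2 + 4·x + 12. Now divide by f(x) = x^3 + 9·x^2 + 5·x + 15 in F_19[x], eliminating the leading term at each step:
  leading term 13·x^3: subtract (13)·f(x) = 13·x^3 + 3·x^2 + 8·x + 5, leaving x^2 + 15·x + 7 (coefficients mod 19)
The degree is now < 3, so this is the remainder. Hence a · b ≡ x^2 + 15·x + 7 in F_19[x]/(f).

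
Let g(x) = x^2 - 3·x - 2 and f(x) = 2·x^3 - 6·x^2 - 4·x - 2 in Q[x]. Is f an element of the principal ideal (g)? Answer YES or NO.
In Q[x] the ideal (g) consists of all multiples of g, so f ∈ (g) iff g | f, i.e. iff the remainder of f on division by g is 0. Divide f by g (g is monic, so eliminate the leading term of the running remainder at each step):
  leading term 2·x^3: subtract (2·x)·g(x) = 2·x^3 - 6·x^2 - 4·x, leaving -2
The remainder r(x) = -2 ≠ 0 (and deg r < deg g), so g ∤ f, i.e. f ∉ (g).

Final answer: NO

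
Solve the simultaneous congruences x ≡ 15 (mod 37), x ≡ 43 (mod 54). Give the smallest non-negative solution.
x ≡ 1717 (mod 1998); the representative in [0, 1998) is 1717

The moduli 37, 54 are pairwise coprime, so by the CRT there is a unique solution mod 37·54 = 1998.
Solve by successive substitution. Start with x ≡ 15 (mod 37).
  Combine with x ≡ 43 (mod 54): write x = 15 + 37·t and require 15 + 37·t ≡ 43 (mod 54), i.e. 37·t ≡ 43 − 15 ≡ 28 (mod 54). Since 37^(−1) ≡ 19 (mod 54), t ≡ 19·28 ≡ 46 (mod 54). So x ≡ 15 + 37·46 = 1717 (mod 1998).
Unique solution in [0, 1998): x = 1717.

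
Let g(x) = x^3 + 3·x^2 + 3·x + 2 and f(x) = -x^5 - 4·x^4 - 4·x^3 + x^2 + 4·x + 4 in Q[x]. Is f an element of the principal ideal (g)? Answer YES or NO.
In Q[x] the ideal (g) consists of all multiples of g, so f ∈ (g) iff g | f, i.e. iff the remainder of f on division by g is 0. Divide f by g (g is monic, so eliminate the leading term of the running remainder at each step):
  leading term -x^5: subtract (-x^2)·g(x) = -x^5 - 3·x^4 - 3·x^3 - 2·x^2, leaving -x^4 - x^3 + 3·x^2 + 4·x + 4
  leading term -x^4: subtract (-x)·g(x) = -x^4 - 3·x^3 - 3·x^2 - 2·x, leaving 2·x^3 + 6·x^2 + 6·x + 4
  leading term 2·x^3: subtract (2)·g(x) = 2·x^3 + 6·x^2 + 6·x + 4, leaving 0
The remainder is 0, so f(x) = g(x) · h(x) with h(x) = -x^2 - x + 2. Hence g | f, i.e. f ∈ (g).

Final answer: YES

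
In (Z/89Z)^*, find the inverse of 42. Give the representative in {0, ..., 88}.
42^(−1) ≡ 53 (mod 89)

Apply the extended Euclidean algorithm to (89, 42), tracking rows (r, s, t) with s·89 + t·42 = r. Each division r_prev = q·r_cur + r_new produces the new row as (previous row) − q·(current row):
  row A: (89, 1, 0)   [1·89 + 0·42 = 89]
  row B: (42, 0, 1)   [0·89 + 1·42 = 42]
  89 = 2·42 + 5   → row C = row A − 2·row B = (5, 1, −2)   [check: 1·89 − 2·42 = 5]
  42 = 8·5 + 2   → row D = row B − 8·row C = (2, −8, 17)   [check: −8·89 + 17·42 = 2]
  5 = 2·2 + 1   → row E = row C − 2·row D = (1, 17, −36)   [check: 17·89 − 36·42 = 1]
  2 = 2·1 + 0   → remainder 0, stop. gcd = 1 (last nonzero row E).
The gcd is 1, so 42 is invertible mod 89. The last nonzero row gives 17·89 − 36·42 = 1, so t = −36. So 42^(−1) ≡ −36 ≡ 53 (mod 89). Verify: 42 · 53 = 2226 ≡ 1 (mod 89). ✓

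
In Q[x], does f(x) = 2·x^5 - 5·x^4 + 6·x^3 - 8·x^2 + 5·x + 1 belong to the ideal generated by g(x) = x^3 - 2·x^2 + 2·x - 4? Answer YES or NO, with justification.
In Q[x] the ideal (g) consists of all multiples of g, so f ∈ (g) iff g | f, i.e. iff the remainder of f on division by g is 0. Divide f by g (g is monic, so eliminate the leading term of the running remainder at each step):
  leading term 2·x^5: subtract (2·x^2)·g(x) = 2·x^5 - 4·x^4 + 4·x^3 - 8·x^2, leaving -x^4 + 2·x^3 + 5·x + 1
  leading term -x^4: subtract (-x)·g(x) = -x^4 + 2·x^3 - 2·x^2 + 4·x, leaving 2·x^2 + x + 1
The remainder r(x) = 2·x^2 + x + 1 ≠ 0 (and deg r < deg g), so g ∤ f, i.e. f ∉ (g).

Final answer: NO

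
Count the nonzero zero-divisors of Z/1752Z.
In Z/1752Z each nonzero element is either a unit (gcd with 1752 is 1) or a zero-divisor (gcd > 1). The number of units is φ(1752): factorise 1752 = 2^3 · 3 · 73, so φ(1752) = (2^3 − 2^2) · (3 − 1) · (73 − 1) = 4 · 2 · 72 = 576. The nonzero elements number 1752 − 1 = 1751. Hence the nonzero zero-divisors number 1751 − 576 = 1175.

Final answer: Z/1752Z has 1175 nonzero zero-divisors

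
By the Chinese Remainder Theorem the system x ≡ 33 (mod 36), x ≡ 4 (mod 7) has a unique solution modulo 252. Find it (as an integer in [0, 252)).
The moduli 36, 7 are pairwise coprime, so by the CRT there is a unique solution mod 36·7 = 252.
Solve by successive substitution. Start with x ≡ 33 (mod 36).
  Combine with x ≡ 4 (mod 7): write x = 33 + 36·t and require 33 + 36·t ≡ 4 (mod 7), i.e. 36·t ≡ 4 − 33 ≡ 6 (mod 7). Since 36^(−1) ≡ 1 (mod 7) (36 ≡ 1 (mod 7)), t ≡ 1·6 ≡ 6 (mod 7). So x ≡ 33 + 36·6 = 249 (mod 252).
Unique solution in [0, 252): x = 249.

Final answer: x ≡ 249 (mod 252); the representative in [0, 252) is 249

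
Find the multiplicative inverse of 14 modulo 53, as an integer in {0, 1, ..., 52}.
Apply the extended Euclidean algorithm to (53, 14), tracking rows (r, s, t) with s·53 + t·14 = r. Each division r_prev = q·r_cur + r_new produces the new row as (previous row) − q·(current row):
  row A: (53, 1, 0)   [1·53 + 0·14 = 53]
  row B: (14, 0, 1)   [0·53 + 1·14 = 14]
  53 = 3·14 + 11   → row C = row A − 3·row B = (11, 1, −3)   [check: 1·53 − 3·14 = 11]
  14 = 1·11 + 3   → row D = row B − 1·row C = (3, −1, 4)   [check: −1·53 + 4·14 = 3]
  11 = 3·3 + 2   → row E = row C − 3·row D = (2, 4, −15)   [check: 4·53 − 15·14 = 2]
  3 = 1·2 + 1   → row F = row D − 1·row E = (1, −5, 19)   [check: −5·53 + 19·14 = 1]
  2 = 2·1 + 0   → remainder 0, stop. gcd = 1 (last nonzero row F).
The gcd is 1, so 14 is invertible mod 53. The last nonzero row gives −5·53 + 19·14 = 1, so t = 19. So 14^(−1) ≡ 19 (mod 53). Verify: 14 · 19 = 266 ≡ 1 (mod 53). ✓

Final answer: 14^(−1) ≡ 19 (mod 53)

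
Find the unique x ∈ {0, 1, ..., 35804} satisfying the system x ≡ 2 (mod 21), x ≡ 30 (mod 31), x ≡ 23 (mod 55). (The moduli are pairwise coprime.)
x ≡ 32363 (mod 35805); the representative in [0, 35805) is 32363

The moduli 21, 31, 55 are pairwise coprime, so by the CRT there is a unique solution mod 21·31·55 = 35805.
Solve by successive substitution. Start with x ≡ 2 (mod 21).
  Combine with x ≡ 30 (mod 31): write x = 2 + 21·t and require 2 + 21·t ≡ 30 (mod 31), i.e. 21·t ≡ 30 − 2 ≡ 28 (mod 31). Since 21^(−1) ≡ 3 (mod 31), t ≡ 3·28 ≡ 22 (mod 31). So x ≡ 2 + 21·22 = 464 (mod 651).
  Combine with x ≡ 23 (mod 55): write x = 464 + 651·t and require 464 + 651·t ≡ 23 (mod 55), i.e. 651·t ≡ 23 − 464 ≡ 54 (mod 55). Since 651^(−1) ≡ 6 (mod 55) (651 ≡ 46 (mod 55)), t ≡ 6·54 ≡ 49 (mod 55). So x ≡ 464 + 651·49 = 32363 (mod 35805).
Unique solution in [0, 35805): x = 32363.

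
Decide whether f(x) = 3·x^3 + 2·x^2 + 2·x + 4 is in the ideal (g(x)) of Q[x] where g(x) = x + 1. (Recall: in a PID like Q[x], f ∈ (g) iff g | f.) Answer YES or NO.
In Q[x] the ideal (g) consists of all multiples of g, so f ∈ (g) iff g | f, i.e. iff the remainder of f on division by g is 0. Divide f by g (g is monic, so eliminate the leading term of the running remainder at each step):
  leading term 3·x^3: subtract (3·x^2)·g(x) = 3·x^3 + 3·x^2, leaving -x^2 + 2·x + 4
  leading term -x^2: subtract (-x)·g(x) = -x^2 - x, leaving 3·x + 4
  leading term 3·x: subtract (3)·g(x) = 3·x + 3, leaving 1
The remainder r(x) = 1 ≠ 0 (and deg r < deg g), so g ∤ f, i.e. f ∉ (g).

Final answer: NO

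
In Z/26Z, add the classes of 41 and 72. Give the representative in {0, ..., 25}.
Reduce the summands first: 41 ≡ 15, 72 ≡ 20 (mod 26), so 41 + 72 ≡ 15 + 20 (mod 26). 15 + 20 = 35; 35 = 1·26 + 9, so (41 + 72) mod 26 = 9.

Final answer: 9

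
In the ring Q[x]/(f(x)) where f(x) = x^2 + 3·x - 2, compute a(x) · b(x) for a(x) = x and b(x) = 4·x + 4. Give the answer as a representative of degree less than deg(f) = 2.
First multiply in Q[x] without reducing: a · b = 4·x^2 + 4·x. Now divide by f(x) = x^2 + 3·x - 2, eliminating the leading term at each step:
  leading term 4·x^2: subtract (4)·f(x) = 4·x^2 + 12·x - 8, leaving 8 - 8·x
The degree is now < 2, so this is the remainder. Hence a · b ≡ 8 - 8·x in Q[x]/(f).

Final answer: a · b ≡ 8 - 8·x (mod f(x))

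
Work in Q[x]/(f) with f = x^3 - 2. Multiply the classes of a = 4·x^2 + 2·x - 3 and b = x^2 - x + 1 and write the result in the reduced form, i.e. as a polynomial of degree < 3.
a · b ≡ -x^2 + 13·x - 7 (mod f(x))

First multiply in Q[x] without reducing: a · b = 4·x^4 - 2·x^3 - x^2 + 5·x - 3. Now divide by f(x) = x^3 - 2, eliminating the leading term at each step:
  leading term 4·x^4: subtract (4·x)·f(x) = 4·x^4 - 8·x, leaving -2·x^3 - x^2 + 13·x - 3
  leading term -2·x^3: subtract (-2)·f(x) = 4 - 2·x^3, leaving -x^2 + 13·x - 7
The degree is now < 3, so this is the remainder. Hence a · b ≡ -x^2 + 13·x - 7 in Q[x]/(f).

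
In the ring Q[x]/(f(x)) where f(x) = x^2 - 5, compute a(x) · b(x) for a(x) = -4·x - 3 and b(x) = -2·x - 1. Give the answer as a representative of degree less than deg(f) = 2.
a · b ≡ 10·x + 43 (mod f(x))

First multiply in Q[x] without reducing: a · b = 8·x^2 + 10·x + 3. Now divide by f(x) = x^2 - 5, eliminating the leading term at each step:
  leading term 8·x^2: subtract (8)·f(x) = 8·x^2 - 40, leaving 10·x + 43
The degree is now < 2, so this is the remainder. Hence a · b ≡ 10·x + 43 in Q[x]/(f).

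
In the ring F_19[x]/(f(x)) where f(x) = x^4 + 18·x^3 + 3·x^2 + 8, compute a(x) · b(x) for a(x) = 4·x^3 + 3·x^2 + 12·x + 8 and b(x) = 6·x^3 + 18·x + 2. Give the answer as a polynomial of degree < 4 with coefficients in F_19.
a · b ≡ 3·x^3 + 11·x^2 + 3·x + 16 (mod f(x))

Multiply as integer polynomials: a · b = 24·x^6 + 18·x^5 + 144·x^4 + 110·x^3 + 222·x^2 + 168·x + 16. Reducing coefficients mod 19: a · b ≡ 5·x^6 + 18·x^5 + 11·x^4 + 15·x^3 + 13·x^2 + 16·x + 16. Now divide by f(x) = x^4 + 18·x^3 + 3·x^2 + 8 in F_19[x], eliminating the leading term at each step:
  leading term 5·x^6: subtract (5·x^2)·f(x) = 5·x^6 + 14·x^5 + 15·x^4 + 2·x^2, leaving 4·x^5 + 15·x^4 + 15·x^3 + 11·x^2 + 16·x + 16 (coefficients mod 19)
  leading term 4·x^5: subtract (4·x)·f(x) = 4·x^5 + 15·x^4 + 12·x^3 + 13·x, leaving 3·x^3 + 11·x^2 + 3·x + 16 (coefficients mod 19)
The degree is now < 4, so this is the remainder. Hence a · b ≡ 3·x^3 + 11·x^2 + 3·x + 16 in F_19[x]/(f).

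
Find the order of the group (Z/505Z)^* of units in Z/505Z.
|(Z/505Z)^*| = 400

(Z/505Z)^* consists of the classes a with gcd(a, 505) = 1, so its order is φ(505). φ is multiplicative, with φ(p^e) = p^e − p^(e−1). Factorise 505 = 5 · 101. Then
  φ(505) = (5 − 1) · (101 − 1) = 4 · 100 = 400.
Thus |(Z/505Z)^*| = 400.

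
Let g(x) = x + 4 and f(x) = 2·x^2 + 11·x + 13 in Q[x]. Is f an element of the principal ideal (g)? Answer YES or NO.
In Q[x] the ideal (g) consists of all multiples of g, so f ∈ (g) iff g | f, i.e. iff the remainder of f on division by g is 0. Divide f by g (g is monic, so eliminate the leading term of the running remainder at each step):
  leading term 2·x^2: subtract (2·x)·g(x) = 2·x^2 + 8·x, leaving 3·x + 13
  leading term 3·x: subtract (3)·g(x) = 3·x + 12, leaving 1
The remainder r(x) = 1 ≠ 0 (and deg r < deg g), so g ∤ f, i.e. f ∉ (g).

Final answer: NO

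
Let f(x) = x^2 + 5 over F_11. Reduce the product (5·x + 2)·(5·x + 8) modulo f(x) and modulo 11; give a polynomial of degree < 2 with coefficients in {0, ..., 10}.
Multiply as integer polynomials: a · b = 25·x^2 + 50·x + 16. Reducing coefficients mod 11: a · b ≡ 3·x^2 + 6·x + 5. Now divide by f(x) = x^2 + 5 in F_11[x], eliminating the leading term at each step:
  leading term 3·x^2: subtract (3)·f(x) = 3·x^2 + 4, leaving 6·x + 1 (coefficients mod 11)
The degree is now < 2, so this is the remainder. Hence a · b ≡ 6·x + 1 in F_11[x]/(f).

Final answer: a · b ≡ 6·x + 1 (mod f(x))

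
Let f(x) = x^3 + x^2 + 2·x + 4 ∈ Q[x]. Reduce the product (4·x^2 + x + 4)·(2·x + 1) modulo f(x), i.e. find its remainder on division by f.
First multiply in Q[x] without reducing: a · b = 8·x^3 + 6·x^2 + 9·x + 4. Now divide by f(x) = x^3 + x^2 + 2·x + 4, eliminating the leading term at each step:
  leading term 8·x^3: subtract (8)·f(x) = 8·x^3 + 8·x^2 + 16·x + 32, leaving -2·x^2 - 7·x - 28
The degree is now < 3, so this is the remainder. Hence a · b ≡ -2·x^2 - 7·x - 28 in Q[x]/(f).

Final answer: a · b ≡ -2·x^2 - 7·x - 28 (mod f(x))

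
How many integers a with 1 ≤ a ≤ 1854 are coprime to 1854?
The number of a ∈ {1, ..., 1854} with gcd(a, 1854) = 1 is by definition Euler's totient φ(1854). φ is multiplicative, with φ(p^e) = p^e − p^(e−1). Factorise 1854 = 2 · 3^2 · 103. Then
  φ(1854) = (2 − 1) · (3^2 − 3^1) · (103 − 1) = 1 · 6 · 102 = 612.
So there are 612 such integers.

Final answer: 612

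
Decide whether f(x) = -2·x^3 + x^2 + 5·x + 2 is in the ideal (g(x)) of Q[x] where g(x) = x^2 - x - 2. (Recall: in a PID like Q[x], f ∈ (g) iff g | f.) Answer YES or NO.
YES

In Q[x] the ideal (g) consists of all multiples of g, so f ∈ (g) iff g | f, i.e. iff the remainder of f on division by g is 0. Divide f by g (g is monic, so eliminate the leading term of the running remainder at each step):
  leading term -2·x^3: subtract (-2·x)·g(x) = -2·x^3 + 2·x^2 + 4·x, leaving -x^2 + x + 2
  leading term -x^2: subtract (-1)·g(x) = -x^2 + x + 2, leaving 0
The remainder is 0, so f(x) = g(x) · h(x) with h(x) = -2·x - 1. Hence g | f, i.e. f ∈ (g).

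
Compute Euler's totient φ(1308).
φ is multiplicative, with φ(p^e) = p^e − p^(e−1). Factorise 1308 = 2^2 · 3 · 109. Then
  φ(1308) = (2^2 − 2^1) · (3 − 1) · (109 − 1) = 2 · 2 · 108 = 432.

Final answer: φ(1308) = 432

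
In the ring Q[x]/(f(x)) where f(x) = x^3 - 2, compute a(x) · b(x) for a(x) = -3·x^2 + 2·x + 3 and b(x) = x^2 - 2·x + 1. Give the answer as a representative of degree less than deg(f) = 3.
a · b ≡ -4·x^2 - 10·x + 19 (mod f(x))

First multiply in Q[x] without reducing: a · b = -3·x^4 + 8·x^3 - 4·x^2 - 4·x + 3. Now divide by f(x) = x^3 - 2, eliminating the leading term at each step:
  leading term -3·x^4: subtract (-3·x)·f(x) = -3·x^4 + 6·x, leaving 8·x^3 - 4·x^2 - 10·x + 3
  leading term 8·x^3: subtract (8)·f(x) = 8·x^3 - 16, leaving -4·x^2 - 10·x + 19
The degree is now < 3, so this is the remainder. Hence a · b ≡ -4·x^2 - 10·x + 19 in Q[x]/(f).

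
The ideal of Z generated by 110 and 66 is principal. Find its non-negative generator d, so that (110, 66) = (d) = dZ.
(110, 66) = (22); d = 22

In the PID Z, (a, b) is generated by gcd(a, b). Compute gcd(110, 66) with the extended Euclidean algorithm, tracking rows (r, s, t) with s·110 + t·66 = r:
  row A: (110, 1, 0)   [1·110 + 0·66 = 110]
  row B: (66, 0, 1)   [0·110 + 1·66 = 66]
  110 = 1·66 + 44   → row C = row A − 1·row B = (44, 1, −1)   [check: 1·110 − 1·66 = 44]
  66 = 1·44 + 22   → row D = row B − 1·row C = (22, −1, 2)   [check: −1·110 + 2·66 = 22]
  44 = 2·22 + 0   → remainder 0, stop. gcd = 22 (last nonzero row D).
So gcd(110, 66) = 22, with Bézout identity −1·110 + 2·66 = 22. Containment (⊇): the Bézout identity exhibits 22 as an element of (110, 66), giving (22) ⊆ (110, 66). Containment (⊆): since 22 | 110 and 22 | 66 (110 = 22·5, 66 = 22·3), every Z-linear combination of 110 and 66 is divisible by 22, so (110, 66) ⊆ (22). Therefore (110, 66) = (22), d = 22.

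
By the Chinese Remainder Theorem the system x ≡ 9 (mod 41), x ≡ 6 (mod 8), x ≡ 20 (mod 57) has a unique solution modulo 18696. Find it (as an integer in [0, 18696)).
The moduli 41, 8, 57 are pairwise coprime, so by the CRT there is a unique solution mod 41·8·57 = 18696.
Solve by successive substitution. Start with x ≡ 9 (mod 41).
  Combine with x ≡ 6 (mod 8): write x = 9 + 41·t and require 9 + 41·t ≡ 6 (mod 8), i.e. 41·t ≡ 6 − 9 ≡ 5 (mod 8). Since 41^(−1) ≡ 1 (mod 8) (41 ≡ 1 (mod 8)), t ≡ 1·5 ≡ 5 (mod 8). So x ≡ 9 + 41·5 = 214 (mod 328).
  Combine with x ≡ 20 (mod 57): write x = 214 + 328·t and require 214 + 328·t ≡ 20 (mod 57), i.e. 328·t ≡ 20 − 214 ≡ 34 (mod 57). Since 328^(−1) ≡ 4 (mod 57) (328 ≡ 43 (mod 57)), t ≡ 4·34 ≡ 22 (mod 57). So x ≡ 214 + 328·22 = 7430 (mod 18696).
Unique solution in [0, 18696): x = 7430.

Final answer: x ≡ 7430 (mod 18696); the representative in [0, 18696) is 7430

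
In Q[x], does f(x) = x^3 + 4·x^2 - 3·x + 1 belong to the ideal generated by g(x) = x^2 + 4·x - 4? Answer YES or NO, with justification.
In Q[x] the ideal (g) consists of all multiples of g, so f ∈ (g) iff g | f, i.e. iff the remainder of f on division by g is 0. Divide f by g (g is monic, so eliminate the leading term of the running remainder at each step):
  leading term x^3: subtract (x)·g(x) = x^3 + 4·x^2 - 4·x, leaving x + 1
The remainder r(x) = x + 1 ≠ 0 (and deg r < deg g), so g ∤ f, i.e. f ∉ (g).

Final answer: NO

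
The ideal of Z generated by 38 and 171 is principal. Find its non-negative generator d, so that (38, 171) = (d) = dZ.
In the PID Z, (a, b) is generated by gcd(a, b). Compute gcd(171, 38) with the extended Euclidean algorithm, tracking rows (r, s, t) with s·171 + t·38 = r:
  row A: (171, 1, 0)   [1·171 + 0·38 = 171]
  row B: (38, 0, 1)   [0·171 + 1·38 = 38]
  171 = 4·38 + 19   → row C = row A − 4·row B = (19, 1, −4)   [check: 1·171 − 4·38 = 19]
  38 = 2·19 + 0   → remainder 0, stop. gcd = 19 (last nonzero row C).
So gcd(38, 171) = 19, with Bézout identity 1·171 − 4·38 = 19. Containment (⊇): the Bézout identity exhibits 19 as an element of (38, 171), giving (19) ⊆ (38, 171). Containment (⊆): since 19 | 38 and 19 | 171 (38 = 19·2, 171 = 19·9), every Z-linear combination of 38 and 171 is divisible by 19, so (38, 171) ⊆ (19). Therefore (38, 171) = (19), d = 19.

Final answer: (38, 171) = (19); d = 19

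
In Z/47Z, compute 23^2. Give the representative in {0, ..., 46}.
Use repeated squaring. Binary(2) = 10. Walk through the bits of the exponent 2 left-to-right: at each bit after the leading one, square the running value, then multiply by 23 if the bit is 1 (always reducing mod 47):
  bit 1 = 1 (leading): start with 23.
  bit 2 = 0: square 23^2 = 529 ≡ 12 (mod 47).
Final value: 23^2 ≡ 12 (mod 47).

Final answer: 12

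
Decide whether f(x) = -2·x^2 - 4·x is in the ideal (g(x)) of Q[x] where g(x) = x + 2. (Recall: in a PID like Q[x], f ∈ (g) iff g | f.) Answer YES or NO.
YES

In Q[x] the ideal (g) consists of all multiples of g, so f ∈ (g) iff g | f, i.e. iff the remainder of f on division by g is 0. Divide f by g (g is monic, so eliminate the leading term of the running remainder at each step):
  leading term -2·x^2: subtract (-2·x)·g(x) = -2·x^2 - 4·x, leaving 0
The remainder is 0, so f(x) = g(x) · h(x) with h(x) = -2·x. Hence g | f, i.e. f ∈ (g).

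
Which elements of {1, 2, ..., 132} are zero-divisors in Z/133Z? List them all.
An element a ∈ Z/133Z (with a ≠ 0) is a zero-divisor iff gcd(a, 133) > 1 (because a is a unit precisely when gcd(a, n) = 1, and in Z/nZ every nonzero, non-unit element is a zero-divisor). Scan a = 1, ..., 132 and keep those with gcd(a, 133) > 1:
  gcd(7, 133) = 7, gcd(14, 133) = 7, gcd(19, 133) = 19, gcd(21, 133) = 7, gcd(28, 133) = 7, gcd(35, 133) = 7, gcd(38, 133) = 19, gcd(42, 133) = 7, gcd(49, 133) = 7, gcd(56, 133) = 7, gcd(57, 133) = 19, gcd(63, 133) = 7, gcd(70, 133) = 7, gcd(76, 133) = 19, gcd(77, 133) = 7, gcd(84, 133) = 7, gcd(91, 133) = 7, gcd(95, 133) = 19, gcd(98, 133) = 7, gcd(105, 133) = 7, gcd(112, 133) = 7, gcd(114, 133) = 19, gcd(119, 133) = 7, gcd(126, 133) = 7.
All other a ∈ {1, ..., 132} have gcd(a, 133) = 1 and are units. So the nonzero zero-divisors are exactly the 24 values of a appearing in this scan.

Final answer: nonzero zero-divisors of Z/133Z = {7, 14, 19, 21, 28, 35, 38, 42, 49, 56, 57, 63, 70, 76, 77, 84, 91, 95, 98, 105, 112, 114, 119, 126}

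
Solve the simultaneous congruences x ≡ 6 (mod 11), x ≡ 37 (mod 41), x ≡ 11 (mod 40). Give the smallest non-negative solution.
The moduli 11, 41, 40 are pairwise coprime, so by the CRT there is a unique solution mod 11·41·40 = 18040.
Solve by successive substitution. Start with x ≡ 6 (mod 11).
  Combine with x ≡ 37 (mod 41): write x = 6 + 11·t and require 6 + 11·t ≡ 37 (mod 41), i.e. 11·t ≡ 37 − 6 ≡ 31 (mod 41). Since 11^(−1) ≡ 15 (mod 41), t ≡ 15·31 ≡ 14 (mod 41). So x ≡ 6 + 11·14 = 160 (mod 451).
  Combine with x ≡ 11 (mod 40): write x = 160 + 451·t and require 160 + 451·t ≡ 11 (mod 40), i.e. 451·t ≡ 11 − 160 ≡ 11 (mod 40). Since 451^(−1) ≡ 11 (mod 40) (451 ≡ 11 (mod 40)), t ≡ 11·11 ≡ 1 (mod 40). So x ≡ 160 + 451·1 = 611 (mod 18040).
Unique solution in [0, 18040): x = 611.

Final answer: x ≡ 611 (mod 18040); the representative in [0, 18040) is 611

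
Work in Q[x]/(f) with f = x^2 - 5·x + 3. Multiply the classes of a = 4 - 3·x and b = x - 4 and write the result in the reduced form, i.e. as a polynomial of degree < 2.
a · b ≡ x - 7 (mod f(x))

First multiply in Q[x] without reducing: a · b = -3·x^2 + 16·x - 16. Now divide by f(x) = x^2 - 5·x + 3, eliminating the leading term at each step:
  leading term -3·x^2: subtract (-3)·f(x) = -3·x^2 + 15·x - 9, leaving x - 7
The degree is now < 2, so this is the remainder. Hence a · b ≡ x - 7 in Q[x]/(f).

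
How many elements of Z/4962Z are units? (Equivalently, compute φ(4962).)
An element a ∈ Z/4962Z is a unit iff gcd(a, 4962) = 1, so the number of units is φ(4962). φ is multiplicative, with φ(p^e) = p^e − p^(e−1). Factorise 4962 = 2 · 3 · 827. Then
  φ(4962) = (2 − 1) · (3 − 1) · (827 − 1) = 1 · 2 · 826 = 1652.

Final answer: Z/4962Z has φ(4962) = 1652 units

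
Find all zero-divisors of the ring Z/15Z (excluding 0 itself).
An element a ∈ Z/15Z (with a ≠ 0) is a zero-divisor iff gcd(a, 15) > 1 (because a is a unit precisely when gcd(a, n) = 1, and in Z/nZ every nonzero, non-unit element is a zero-divisor). Scan a = 1, ..., 14 and keep those with gcd(a, 15) > 1:
  gcd(3, 15) = 3, gcd(5, 15) = 5, gcd(6, 15) = 3, gcd(9, 15) = 3, gcd(10, 15) = 5, gcd(12, 15) = 3.
All other a ∈ {1, ..., 14} have gcd(a, 15) = 1 and are units. So the nonzero zero-divisors are exactly the 6 values of a appearing in this scan.

Final answer: nonzero zero-divisors of Z/15Z = {3, 5, 6, 9, 10, 12}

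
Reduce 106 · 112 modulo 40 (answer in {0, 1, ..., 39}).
Reduce the factors first: 106 ≡ 26, 112 ≡ 32 (mod 40), so 106 · 112 ≡ 26 · 32 (mod 40). 26 · 32 = 832. Dividing by 40: 832 = 20·40 + 32. So (106 · 112) mod 40 = 32.

Final answer: 32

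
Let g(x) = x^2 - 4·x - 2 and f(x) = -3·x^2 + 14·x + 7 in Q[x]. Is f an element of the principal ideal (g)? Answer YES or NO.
In Q[x] the ideal (g) consists of all multiples of g, so f ∈ (g) iff g | f, i.e. iff the remainder of f on division by g is 0. Divide f by g (g is monic, so eliminate the leading term of the running remainder at each step):
  leading term -3·x^2: subtract (-3)·g(x) = -3·x^2 + 12·x + 6, leaving 2·x + 1
The remainder r(x) = 2·x + 1 ≠ 0 (and deg r < deg g), so g ∤ f, i.e. f ∉ (g).

Final answer: NO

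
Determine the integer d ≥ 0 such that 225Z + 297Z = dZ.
(225, 297) = (9); d = 9

In the PID Z, (a, b) is generated by gcd(a, b). Compute gcd(297, 225) with the extended Euclidean algorithm, tracking rows (r, s, t) with s·297 + t·225 = r:
  row A: (297, 1, 0)   [1·297 + 0·225 = 297]
  row B: (225, 0, 1)   [0·297 + 1·225 = 225]
  297 = 1·225 + 72   → row C = row A − 1·row B = (72, 1, −1)   [check: 1·297 − 1·225 = 72]
  225 = 3·72 + 9   → row D = row B − 3·row C = (9, −3, 4)   [check: −3·297 + 4·225 = 9]
  72 = 8·9 + 0   → remainder 0, stop. gcd = 9 (last nonzero row D).
So gcd(225, 297) = 9, with Bézout identity −3·297 + 4·225 = 9. Containment (⊇): the Bézout identity exhibits 9 as an element of (225, 297), giving (9) ⊆ (225, 297). Containment (⊆): since 9 | 225 and 9 | 297 (225 = 9·25, 297 = 9·33), every Z-linear combination of 225 and 297 is divisible by 9, so (225, 297) ⊆ (9). Therefore (225, 297) = (9), d = 9.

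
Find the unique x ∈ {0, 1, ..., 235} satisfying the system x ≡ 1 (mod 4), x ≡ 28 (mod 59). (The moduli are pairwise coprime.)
The moduli 4, 59 are pairwise coprime, so by the CRT there is a unique solution mod 4·59 = 236.
Solve by successive substitution. Start with x ≡ 1 (mod 4).
  Combine with x ≡ 28 (mod 59): write x = 1 + 4·t and require 1 + 4·t ≡ 28 (mod 59), i.e. 4·t ≡ 28 − 1 ≡ 27 (mod 59). Since 4^(−1) ≡ 15 (mod 59), t ≡ 15·27 ≡ 51 (mod 59). So x ≡ 1 + 4·51 = 205 (mod 236).
Unique solution in [0, 236): x = 205.

Final answer: x ≡ 205 (mod 236); the representative in [0, 236) is 205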